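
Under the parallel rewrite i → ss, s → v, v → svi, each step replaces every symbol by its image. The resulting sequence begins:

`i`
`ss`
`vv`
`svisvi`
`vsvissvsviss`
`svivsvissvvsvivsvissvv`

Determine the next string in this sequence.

Rewriting the 22 symbols of svivsvissvvsvivsvissvv one by one yields v svi ss svi v svi ss v v svi svi v svi ss svi v svi ss v v svi svi; concatenated:

vsvisssvivsvissvvsvisvivsvisssvivsvissvvsvisvi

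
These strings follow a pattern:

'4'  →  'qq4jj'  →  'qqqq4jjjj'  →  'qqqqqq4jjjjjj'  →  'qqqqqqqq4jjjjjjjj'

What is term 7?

qqqqqqqqqqqq4jjjjjjjjjjjj

Each term wraps the previous one in qq on the left and jj on the right.
From qqqqqqqq4jjjjjjjj, 2 further steps: qqqqqqqq4jjjjjjjj → qqqqqqqqqq4jjjjjjjjjj → (answer).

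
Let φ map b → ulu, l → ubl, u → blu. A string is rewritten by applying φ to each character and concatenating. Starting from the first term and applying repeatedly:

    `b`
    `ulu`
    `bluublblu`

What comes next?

uluublblubluuluubluluublblu

Expanding bluublblu: b→ulu, l→ubl, u→blu, u→blu, b→ulu, l→ubl, b→ulu, l→ubl, u→blu. Concatenated: ulu ubl blu blu ulu ubl ulu ubl blu.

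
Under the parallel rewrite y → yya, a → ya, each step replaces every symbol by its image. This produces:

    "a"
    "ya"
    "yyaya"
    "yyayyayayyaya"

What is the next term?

φ(yyayyayayyaya) expands symbol-by-symbol to yya yya ya yya yya ya yya ya yya yya ya yya ya; joining the 13 pieces gives the next term.

yyayyayayyayyayayyayayyayyayayyaya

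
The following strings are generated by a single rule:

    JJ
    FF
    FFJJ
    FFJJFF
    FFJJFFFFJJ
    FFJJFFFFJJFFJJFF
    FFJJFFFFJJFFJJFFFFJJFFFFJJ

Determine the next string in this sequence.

This is a Fibonacci-style word recurrence s(k) = s(k−1)·s(k−2): e.g. FF·JJ = FFJJ.
So term 8 is FFJJFFFFJJFFJJFFFFJJFFFFJJ·FFJJFFFFJJFFJJFF.

FFJJFFFFJJFFJJFFFFJJFFFFJJFFJJFFFFJJFFJJFF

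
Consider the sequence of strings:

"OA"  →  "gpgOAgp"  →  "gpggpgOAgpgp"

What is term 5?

Every step adds gpg to the front and gp to the end of the previous string.
From gpggpgOAgpgp, 2 further steps: gpggpgOAgpgp → gpggpggpgOAgpgpgp → (answer).

gpggpggpggpgOAgpgpgpgp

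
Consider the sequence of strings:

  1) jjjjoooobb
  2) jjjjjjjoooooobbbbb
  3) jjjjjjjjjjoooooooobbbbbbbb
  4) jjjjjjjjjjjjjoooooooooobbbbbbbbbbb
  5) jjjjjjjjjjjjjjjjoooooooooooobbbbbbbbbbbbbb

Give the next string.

The n-th term is 3n+1 j's then 2n+2 o's then 3n-1 b's (n = 1, 2, …).
For the next term, n = 6, so the run lengths are 19, 14, 17.

jjjjjjjjjjjjjjjjjjjoooooooooooooobbbbbbbbbbbbbbbbb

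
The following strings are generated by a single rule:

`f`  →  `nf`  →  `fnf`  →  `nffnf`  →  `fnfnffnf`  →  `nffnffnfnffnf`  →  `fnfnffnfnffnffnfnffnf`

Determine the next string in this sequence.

From term 3 onward, concatenate the second-to-last term with the last: f·nf = fnf, nf·fnf = nffnf, …
Continuing: nffnffnfnffnf · fnfnffnfnffnffnfnffnf gives term 8.

nffnffnfnffnffnfnffnfnffnffnfnffnf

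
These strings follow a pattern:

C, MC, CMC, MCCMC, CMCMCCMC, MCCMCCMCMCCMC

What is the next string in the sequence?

From term 3 onward, concatenate the second-to-last term with the last: C·MC = CMC, MC·CMC = MCCMC, …
So term 7 is CMCMCCMC·MCCMCCMCMCCMC.

CMCMCCMCMCCMCCMCMCCMC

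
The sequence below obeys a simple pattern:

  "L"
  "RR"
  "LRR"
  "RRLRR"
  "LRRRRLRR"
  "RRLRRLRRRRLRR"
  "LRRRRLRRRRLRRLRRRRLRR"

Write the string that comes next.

RRLRRLRRRRLRRLRRRRLRRRRLRRLRRRRLRR

From term 3 onward, concatenate the second-to-last term with the last: L·RR = LRR, RR·LRR = RRLRR, …
So term 8 is RRLRRLRRRRLRR·LRRRRLRRRRLRRLRRRRLRR.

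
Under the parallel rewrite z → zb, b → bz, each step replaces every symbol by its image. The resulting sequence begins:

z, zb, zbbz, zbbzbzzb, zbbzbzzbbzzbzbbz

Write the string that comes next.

Applying the rule to each of the 16 symbols of zbbzbzzbbzzbzbbz gives the pieces zb bz bz zb bz zb zb bz bz zb zb bz zb bz bz zb, which concatenate to the answer.

zbbzbzzbbzzbzbbzbzzbzbbzzbbzbzzb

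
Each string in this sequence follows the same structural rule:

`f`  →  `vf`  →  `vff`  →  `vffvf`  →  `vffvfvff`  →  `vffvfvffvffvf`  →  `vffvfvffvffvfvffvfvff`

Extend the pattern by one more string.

vffvfvffvffvfvffvfvffvffvfvffvffvf

This is a Fibonacci-style word recurrence s(k) = s(k−1)·s(k−2): e.g. vf·f = vff.
So term 8 is vffvfvffvffvfvffvfvff·vffvfvffvffvf.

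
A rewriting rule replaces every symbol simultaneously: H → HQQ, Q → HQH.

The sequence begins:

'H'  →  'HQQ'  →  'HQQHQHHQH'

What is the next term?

Expanding HQQHQHHQH: H→HQQ, Q→HQH, Q→HQH, H→HQQ, Q→HQH, H→HQQ, H→HQQ, Q→HQH, H→HQQ. Concatenated: HQQ HQH HQH HQQ HQH HQQ HQQ HQH HQQ.

HQQHQHHQHHQQHQHHQQHQQHQHHQQ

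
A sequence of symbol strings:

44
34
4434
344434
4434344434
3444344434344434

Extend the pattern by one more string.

This is a Fibonacci-style word recurrence s(k) = s(k−2)·s(k−1): e.g. 44·34 = 4434.
The next term joins 4434344434 and 3444344434344434.

44343444343444344434344434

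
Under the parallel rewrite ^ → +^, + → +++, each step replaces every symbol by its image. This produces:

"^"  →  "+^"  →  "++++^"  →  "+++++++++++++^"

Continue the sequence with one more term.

Rewriting the 14 symbols of +++++++++++++^ one by one yields +++ +++ +++ +++ +++ +++ +++ +++ +++ +++ +++ +++ +++ +^; concatenated:

++++++++++++++++++++++++++++++++++++++++^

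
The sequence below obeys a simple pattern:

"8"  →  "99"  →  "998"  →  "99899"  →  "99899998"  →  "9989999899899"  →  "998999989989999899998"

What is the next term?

From term 3 onward, concatenate the last term with the second-to-last: 99·8 = 998, 998·99 = 99899, …
Continuing: 998999989989999899998 · 9989999899899 gives term 8.

9989999899899998999989989999899899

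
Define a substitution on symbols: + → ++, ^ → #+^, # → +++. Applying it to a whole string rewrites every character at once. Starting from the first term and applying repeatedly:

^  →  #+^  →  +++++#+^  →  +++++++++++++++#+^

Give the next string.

Replace each of the 18 characters of +++++++++++++++#+^ in place — ++ ++ ++ ++ ++ ++ ++ ++ ++ ++ ++ ++ ++ ++ ++ +++ ++ #+^ — and concatenate.

+++++++++++++++++++++++++++++++++++#+^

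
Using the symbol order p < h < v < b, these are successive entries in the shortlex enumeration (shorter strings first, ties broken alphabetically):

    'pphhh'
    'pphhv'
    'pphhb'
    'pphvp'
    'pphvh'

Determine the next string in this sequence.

The successor of pphvh increments the rightmost position that isn't already b and resets every position after it to p.

pphvv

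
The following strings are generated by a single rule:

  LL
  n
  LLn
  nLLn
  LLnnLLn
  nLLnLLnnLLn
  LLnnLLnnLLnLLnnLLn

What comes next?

This is a Fibonacci-style word recurrence s(k) = s(k−2)·s(k−1): e.g. LL·n = LLn.
The next term joins nLLnLLnnLLn and LLnnLLnnLLnLLnnLLn.

nLLnLLnnLLnLLnnLLnnLLnLLnnLLn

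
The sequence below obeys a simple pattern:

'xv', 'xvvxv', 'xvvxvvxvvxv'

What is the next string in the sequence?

s(k+1) = s(k)·v·s(k) — each term doubles the last with 'v' between the halves.
One more doubling of xvvxvvxvvxv gives the answer.

xvvxvvxvvxvvxvvxvvxvvxv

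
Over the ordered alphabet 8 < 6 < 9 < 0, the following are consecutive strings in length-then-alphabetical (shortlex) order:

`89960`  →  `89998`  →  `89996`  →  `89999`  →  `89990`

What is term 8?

Continuing the enumeration 3 steps past 89990: 89990 → 89908 → 89906 → (answer).

89909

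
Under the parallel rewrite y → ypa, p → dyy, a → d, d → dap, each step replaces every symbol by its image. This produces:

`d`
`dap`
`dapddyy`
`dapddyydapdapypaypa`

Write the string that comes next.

dapddyydapdapypaypadapddyydapddyyypadyydypadyyd

Replace each of the 19 characters of dapddyydapdapypaypa in place — dap d dyy dap dap ypa ypa dap d dyy dap d dyy ypa dyy d ypa dyy d — and concatenate.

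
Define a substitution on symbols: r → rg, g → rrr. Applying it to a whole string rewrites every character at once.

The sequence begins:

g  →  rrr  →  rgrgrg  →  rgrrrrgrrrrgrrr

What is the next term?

Replace each of the 15 characters of rgrrrrgrrrrgrrr in place — rg rrr rg rg rg rg rrr rg rg rg rg rrr rg rg rg — and concatenate.

rgrrrrgrgrgrgrrrrgrgrgrgrrrrgrgrg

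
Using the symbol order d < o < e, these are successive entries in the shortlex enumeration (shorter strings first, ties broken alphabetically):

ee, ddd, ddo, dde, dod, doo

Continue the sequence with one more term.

Treat doo as a base-3 numeral over the given alphabet and add one, carrying through any trailing e's.

doe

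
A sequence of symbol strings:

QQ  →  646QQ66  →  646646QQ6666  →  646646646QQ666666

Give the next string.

Each term wraps the previous one in 646 on the left and 66 on the right.
One more step from 646646646QQ666666 gives the answer.

646646646646QQ66666666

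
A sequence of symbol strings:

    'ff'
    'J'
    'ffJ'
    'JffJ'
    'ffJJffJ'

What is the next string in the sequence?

JffJffJJffJ

From term 3 onward, concatenate the second-to-last term with the last: ff·J = ffJ, J·ffJ = JffJ, …
So term 6 is JffJ·ffJJffJ.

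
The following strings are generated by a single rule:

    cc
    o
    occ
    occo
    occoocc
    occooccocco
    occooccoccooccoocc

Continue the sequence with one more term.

occooccoccooccooccoccooccocco

Each term (from the third on) is the previous term followed by the one before it: term 3 = o·cc = occ.
So term 8 is occooccoccooccoocc·occooccocco.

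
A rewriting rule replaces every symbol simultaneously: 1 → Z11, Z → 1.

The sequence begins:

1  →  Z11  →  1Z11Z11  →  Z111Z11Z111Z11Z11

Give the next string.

Rewriting the 17 symbols of Z111Z11Z111Z11Z11 one by one yields 1 Z11 Z11 Z11 1 Z11 Z11 1 Z11 Z11 Z11 1 Z11 Z11 1 Z11 Z11; concatenated:

1Z11Z11Z111Z11Z111Z11Z11Z111Z11Z111Z11Z11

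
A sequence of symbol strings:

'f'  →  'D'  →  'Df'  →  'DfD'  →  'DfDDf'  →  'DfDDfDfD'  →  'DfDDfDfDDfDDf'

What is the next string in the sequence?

This is a Fibonacci-style word recurrence s(k) = s(k−1)·s(k−2): e.g. D·f = Df.
Continuing: DfDDfDfDDfDDf · DfDDfDfD gives term 8.

DfDDfDfDDfDDfDfDDfDfD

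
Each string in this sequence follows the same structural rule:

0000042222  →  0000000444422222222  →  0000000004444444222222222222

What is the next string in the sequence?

0000000000044444444442222222222222222

The n-th term is 2n+3 0's then 3n-2 4's then 4n 2's (n = 1, 2, …).
Setting n = 4 gives 11, 10, 16 characters in each block.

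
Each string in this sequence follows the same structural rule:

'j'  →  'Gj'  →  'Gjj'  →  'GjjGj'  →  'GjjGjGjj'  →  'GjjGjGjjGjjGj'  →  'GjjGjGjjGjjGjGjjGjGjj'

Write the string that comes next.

GjjGjGjjGjjGjGjjGjGjjGjjGjGjjGjjGj

Each term (from the third on) is the previous term followed by the one before it: term 3 = Gj·j = Gjj.
Continuing: GjjGjGjjGjjGjGjjGjGjj · GjjGjGjjGjjGj gives term 8.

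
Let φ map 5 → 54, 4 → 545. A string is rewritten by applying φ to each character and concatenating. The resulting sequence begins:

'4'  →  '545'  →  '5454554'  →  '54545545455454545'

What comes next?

Applying the rule to each of the 17 symbols of 54545545455454545 gives the pieces 54 545 54 545 54 54 545 54 545 54 54 545 54 545 54 545 54, which concatenate to the answer.

54545545455454545545455454545545455454554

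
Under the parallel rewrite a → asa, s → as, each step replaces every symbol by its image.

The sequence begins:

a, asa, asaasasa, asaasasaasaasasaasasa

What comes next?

asaasasaasaasasaasasaasaasasaasaasasaasasaasaasasaasasa

Replace each of the 21 characters of asaasasaasaasasaasasa in place — asa as asa asa as asa as asa asa as asa asa as asa as asa asa as asa as asa — and concatenate.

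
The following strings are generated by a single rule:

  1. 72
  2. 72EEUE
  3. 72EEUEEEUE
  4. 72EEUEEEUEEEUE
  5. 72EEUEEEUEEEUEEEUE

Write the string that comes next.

72EEUEEEUEEEUEEEUEEEUE

The strings grow by a fixed suffix EEUE each time.
One more step from 72EEUEEEUEEEUEEEUE gives the answer.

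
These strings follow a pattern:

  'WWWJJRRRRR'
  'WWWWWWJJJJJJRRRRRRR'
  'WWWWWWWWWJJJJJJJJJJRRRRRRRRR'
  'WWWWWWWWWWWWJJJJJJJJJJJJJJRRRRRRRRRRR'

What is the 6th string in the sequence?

WWWWWWWWWWWWWWWWWWJJJJJJJJJJJJJJJJJJJJJJRRRRRRRRRRRRRRR

Reading off run lengths: W runs 3, 6, 9, 12; J runs 2, 6, 10, 14; R runs 5, 7, 9, 11 — each is linear in n (n = 1, 2, …).
Setting n = 6 gives 18, 22, 15 characters in each block.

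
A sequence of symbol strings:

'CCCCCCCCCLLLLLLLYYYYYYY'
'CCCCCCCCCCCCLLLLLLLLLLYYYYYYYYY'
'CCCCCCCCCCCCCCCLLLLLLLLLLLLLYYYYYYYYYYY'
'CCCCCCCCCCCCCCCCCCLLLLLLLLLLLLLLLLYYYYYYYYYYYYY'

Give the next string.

Reading off run lengths: C runs 9, 12, 15, 18; L runs 7, 10, 13, 16; Y runs 7, 9, 11, 13 — each is linear in n, where the shown terms are n = 2, 3, 4, 5.
For the next term, n = 6, so the run lengths are 21, 19, 15.

CCCCCCCCCCCCCCCCCCCCCLLLLLLLLLLLLLLLLLLLYYYYYYYYYYYYYYY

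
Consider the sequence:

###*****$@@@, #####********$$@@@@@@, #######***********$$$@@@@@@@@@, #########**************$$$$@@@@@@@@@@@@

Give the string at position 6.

#############********************$$$$$$@@@@@@@@@@@@@@@@@@

Each string has the form #^{2n+1} *^{3n+2} $^{n} @^{3n} (n = 1, 2, …).
At n = 6 the blocks have lengths 13, 20, 6, 18.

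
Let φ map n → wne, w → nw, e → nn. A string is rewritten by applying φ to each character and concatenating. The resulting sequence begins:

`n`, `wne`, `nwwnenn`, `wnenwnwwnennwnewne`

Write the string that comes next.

nwwnennwnenwwnenwnwwnennwnewnenwwnennnwwnenn

Applying the rule to each of the 18 symbols of wnenwnwwnennwnewne gives the pieces nw wne nn wne nw wne nw nw wne nn wne wne nw wne nn nw wne nn, which concatenate to the answer.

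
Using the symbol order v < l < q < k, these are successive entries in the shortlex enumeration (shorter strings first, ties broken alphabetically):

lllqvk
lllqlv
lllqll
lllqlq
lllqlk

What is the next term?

lllqqv

The successor of lllqlk increments the rightmost position that isn't already k and resets every position after it to v.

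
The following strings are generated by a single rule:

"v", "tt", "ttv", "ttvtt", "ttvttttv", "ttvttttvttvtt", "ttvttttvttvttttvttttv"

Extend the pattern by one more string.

ttvttttvttvttttvttttvttvttttvttvtt

From term 3 onward, concatenate the last term with the second-to-last: tt·v = ttv, ttv·tt = ttvtt, …
Continuing: ttvttttvttvttttvttttv · ttvttttvttvtt gives term 8.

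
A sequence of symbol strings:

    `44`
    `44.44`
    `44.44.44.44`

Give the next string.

s(k+1) = s(k)·.·s(k) — each term doubles the last with '.' between the halves.
Doubling 44.44.44.44 with '.' between the halves:

44.44.44.44.44.44.44.44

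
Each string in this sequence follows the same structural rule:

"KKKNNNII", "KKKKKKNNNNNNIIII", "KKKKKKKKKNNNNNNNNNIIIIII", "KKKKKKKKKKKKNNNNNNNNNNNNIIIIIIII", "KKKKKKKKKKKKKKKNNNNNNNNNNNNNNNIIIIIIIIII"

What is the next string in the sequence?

KKKKKKKKKKKKKKKKKKNNNNNNNNNNNNNNNNNNIIIIIIIIIIII

The n-th term is 3n K's then 3n N's then 2n I's (n = 1, 2, …).
At n = 6 the blocks have lengths 18, 18, 12.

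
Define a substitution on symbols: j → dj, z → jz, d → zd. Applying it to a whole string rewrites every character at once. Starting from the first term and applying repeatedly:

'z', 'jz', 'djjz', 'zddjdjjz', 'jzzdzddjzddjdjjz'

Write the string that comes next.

djjzjzzdjzzdzddjjzzdzddjzddjdjjz

Replace each of the 16 characters of jzzdzddjzddjdjjz in place — dj jz jz zd jz zd zd dj jz zd zd dj zd dj dj jz — and concatenate.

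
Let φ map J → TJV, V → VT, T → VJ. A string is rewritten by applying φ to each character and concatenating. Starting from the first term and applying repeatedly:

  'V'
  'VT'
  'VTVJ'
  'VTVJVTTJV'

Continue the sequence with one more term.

VTVJVTTJVVTVJVJTJVVT

Expanding VTVJVTTJV: V→VT, T→VJ, V→VT, J→TJV, V→VT, T→VJ, T→VJ, J→TJV, V→VT. Concatenated: VT VJ VT TJV VT VJ VJ TJV VT.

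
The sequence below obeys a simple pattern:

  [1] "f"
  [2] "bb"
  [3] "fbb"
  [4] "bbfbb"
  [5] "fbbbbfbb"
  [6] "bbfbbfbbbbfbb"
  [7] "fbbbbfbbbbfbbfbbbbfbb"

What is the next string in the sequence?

Each term (from the third on) is the two preceding terms concatenated in order: term 3 = f·bb = fbb.
Continuing: bbfbbfbbbbfbb · fbbbbfbbbbfbbfbbbbfbb gives term 8.

bbfbbfbbbbfbbfbbbbfbbbbfbbfbbbbfbb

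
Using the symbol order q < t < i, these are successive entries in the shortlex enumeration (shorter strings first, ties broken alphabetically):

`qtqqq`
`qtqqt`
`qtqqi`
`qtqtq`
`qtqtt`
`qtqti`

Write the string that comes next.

The successor of qtqti increments the rightmost position that isn't already i and resets every position after it to q.

qtqiq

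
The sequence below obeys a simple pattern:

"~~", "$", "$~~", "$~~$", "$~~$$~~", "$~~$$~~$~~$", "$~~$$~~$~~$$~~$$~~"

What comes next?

$~~$$~~$~~$$~~$$~~$~~$$~~$~~$

From term 3 onward, concatenate the last term with the second-to-last: $·~~ = $~~, $~~·$ = $~~$, …
The next term joins $~~$$~~$~~$$~~$$~~ and $~~$$~~$~~$.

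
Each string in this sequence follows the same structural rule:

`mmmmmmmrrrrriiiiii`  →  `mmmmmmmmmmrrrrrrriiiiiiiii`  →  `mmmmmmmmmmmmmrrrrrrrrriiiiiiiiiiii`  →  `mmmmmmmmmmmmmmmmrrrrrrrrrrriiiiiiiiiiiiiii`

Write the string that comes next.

The n-th term is 3n+1 m's then 2n+1 r's then 3n i's, where the shown terms are n = 2, 3, 4, 5.
At n = 6 the blocks have lengths 19, 13, 18.

mmmmmmmmmmmmmmmmmmmrrrrrrrrrrrrriiiiiiiiiiiiiiiiii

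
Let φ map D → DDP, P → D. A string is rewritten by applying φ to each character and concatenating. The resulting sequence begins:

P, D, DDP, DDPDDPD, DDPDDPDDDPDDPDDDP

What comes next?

DDPDDPDDDPDDPDDDPDDPDDPDDDPDDPDDDPDDPDDPD

φ(DDPDDPDDDPDDPDDDP) expands symbol-by-symbol to DDP DDP D DDP DDP D DDP DDP DDP D DDP DDP D DDP DDP DDP D; joining the 17 pieces gives the next term.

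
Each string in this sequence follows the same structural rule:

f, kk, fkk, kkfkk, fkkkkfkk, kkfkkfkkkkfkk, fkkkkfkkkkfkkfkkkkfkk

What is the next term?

kkfkkfkkkkfkkfkkkkfkkkkfkkfkkkkfkk

This is a Fibonacci-style word recurrence s(k) = s(k−2)·s(k−1): e.g. f·kk = fkk.
The next term joins kkfkkfkkkkfkk and fkkkkfkkkkfkkfkkkkfkk.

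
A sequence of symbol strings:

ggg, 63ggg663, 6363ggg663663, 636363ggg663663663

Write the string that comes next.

s(k+1) = 63·s(k)·663, so each term gains 63 as a prefix and 663 as a suffix.
Applying this once more to 636363ggg663663663:

63636363ggg663663663663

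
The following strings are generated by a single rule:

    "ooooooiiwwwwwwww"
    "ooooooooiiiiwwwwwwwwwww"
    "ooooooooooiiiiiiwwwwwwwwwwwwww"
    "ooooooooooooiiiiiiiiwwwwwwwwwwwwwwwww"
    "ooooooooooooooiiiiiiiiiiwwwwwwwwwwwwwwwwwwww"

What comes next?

Term n consists of 2n+2 o's, followed by 2n-2 i's, followed by 3n+2 w's, where the shown terms are n = 2, 3, 4, 5, 6.
Setting n = 7 gives 16, 12, 23 characters in each block.

ooooooooooooooooiiiiiiiiiiiiwwwwwwwwwwwwwwwwwwwwwww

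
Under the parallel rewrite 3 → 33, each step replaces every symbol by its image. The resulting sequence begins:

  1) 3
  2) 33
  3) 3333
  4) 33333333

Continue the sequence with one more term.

Rewriting each symbol of 33333333: 3→33, 3→33, 3→33, 3→33, 3→33, 3→33, 3→33, 3→33, which concatenates to 33 33 33 33 33 33 33 33.

3333333333333333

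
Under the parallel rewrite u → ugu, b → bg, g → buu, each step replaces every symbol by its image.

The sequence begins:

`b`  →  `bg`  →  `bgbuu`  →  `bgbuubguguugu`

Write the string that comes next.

bgbuubguguugubgbuuugubuuuguugubuuugu

φ(bgbuubguguugu) expands symbol-by-symbol to bg buu bg ugu ugu bg buu ugu buu ugu ugu buu ugu; joining the 13 pieces gives the next term.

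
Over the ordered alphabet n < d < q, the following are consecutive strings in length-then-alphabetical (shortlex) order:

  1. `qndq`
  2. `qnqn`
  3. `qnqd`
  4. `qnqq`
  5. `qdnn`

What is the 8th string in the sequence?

qddn

Advancing 3 positions from qdnn through qdnn → qdnd → qdnq reaches term 8.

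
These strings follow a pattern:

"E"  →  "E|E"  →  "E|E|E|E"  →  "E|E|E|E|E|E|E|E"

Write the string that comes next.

E|E|E|E|E|E|E|E|E|E|E|E|E|E|E|E

Every step duplicates the string with '|' between the halves.
One more doubling of E|E|E|E|E|E|E|E gives the answer.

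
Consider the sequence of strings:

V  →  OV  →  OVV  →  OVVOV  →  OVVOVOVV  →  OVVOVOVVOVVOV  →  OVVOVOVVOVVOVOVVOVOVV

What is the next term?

OVVOVOVVOVVOVOVVOVOVVOVVOVOVVOVVOV

Each term (from the third on) is the previous term followed by the one before it: term 3 = OV·V = OVV.
Continuing: OVVOVOVVOVVOVOVVOVOVV · OVVOVOVVOVVOV gives term 8.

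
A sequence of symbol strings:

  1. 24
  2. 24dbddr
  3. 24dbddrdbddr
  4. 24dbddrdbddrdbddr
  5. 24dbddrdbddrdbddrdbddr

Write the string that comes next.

Each term is the previous one with dbddr appended.
So the next term is 24dbddrdbddrdbddrdbddr·dbddr.

24dbddrdbddrdbddrdbddrdbddr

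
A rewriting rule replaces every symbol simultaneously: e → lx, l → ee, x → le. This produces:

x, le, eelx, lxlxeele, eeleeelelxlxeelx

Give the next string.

lxlxeelxlxlxeelxeeleeelelxlxeele

φ(eeleeelelxlxeelx) expands symbol-by-symbol to lx lx ee lx lx lx ee lx ee le ee le lx lx ee le; joining the 16 pieces gives the next term.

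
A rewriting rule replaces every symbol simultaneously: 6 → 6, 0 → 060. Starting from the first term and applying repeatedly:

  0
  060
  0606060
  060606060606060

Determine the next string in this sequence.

0606060606060606060606060606060

Replace each of the 15 characters of 060606060606060 in place — 060 6 060 6 060 6 060 6 060 6 060 6 060 6 060 — and concatenate.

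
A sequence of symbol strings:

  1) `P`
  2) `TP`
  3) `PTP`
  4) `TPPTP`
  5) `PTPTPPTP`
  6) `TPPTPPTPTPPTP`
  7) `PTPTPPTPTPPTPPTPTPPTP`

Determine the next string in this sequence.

TPPTPPTPTPPTPPTPTPPTPTPPTPPTPTPPTP

Each term (from the third on) is the two preceding terms concatenated in order: term 3 = P·TP = PTP.
The next term joins TPPTPPTPTPPTP and PTPTPPTPTPPTPPTPTPPTP.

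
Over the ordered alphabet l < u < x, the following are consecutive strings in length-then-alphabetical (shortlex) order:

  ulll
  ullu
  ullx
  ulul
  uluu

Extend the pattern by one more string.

ulux

Treat uluu as a base-3 numeral over the given alphabet and add one, carrying through any trailing x's.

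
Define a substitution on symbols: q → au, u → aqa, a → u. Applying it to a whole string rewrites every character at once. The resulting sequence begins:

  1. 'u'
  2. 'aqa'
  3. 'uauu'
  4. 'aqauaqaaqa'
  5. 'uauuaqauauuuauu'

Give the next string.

aqauaqaaqauauuaqauaqaaqaaqauaqaaqa

φ(uauuaqauauuuauu) expands symbol-by-symbol to aqa u aqa aqa u au u aqa u aqa aqa aqa u aqa aqa; joining the 15 pieces gives the next term.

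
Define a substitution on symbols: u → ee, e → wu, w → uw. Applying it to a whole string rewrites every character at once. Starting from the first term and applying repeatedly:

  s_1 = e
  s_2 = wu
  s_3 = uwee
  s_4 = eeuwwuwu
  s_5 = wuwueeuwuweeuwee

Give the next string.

uweeuweewuwueeuweeuwwuwueeuwwuwu

Applying the rule to each of the 16 symbols of wuwueeuwuweeuwee gives the pieces uw ee uw ee wu wu ee uw ee uw wu wu ee uw wu wu, which concatenate to the answer.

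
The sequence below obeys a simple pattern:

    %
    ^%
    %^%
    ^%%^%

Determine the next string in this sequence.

%^%^%%^%

Each term (from the third on) is the two preceding terms concatenated in order: term 3 = %·^% = %^%.
So term 5 is %^%·^%%^%.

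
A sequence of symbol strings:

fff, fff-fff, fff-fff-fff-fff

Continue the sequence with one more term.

Every step duplicates the string with '-' between the halves.
So the next term is two copies of fff-fff-fff-fff with '-' between the halves.

fff-fff-fff-fff-fff-fff-fff-fff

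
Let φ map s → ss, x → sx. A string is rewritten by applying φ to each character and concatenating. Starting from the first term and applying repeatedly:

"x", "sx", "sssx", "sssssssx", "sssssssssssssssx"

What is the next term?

Applying the rule to each of the 16 symbols of sssssssssssssssx gives the pieces ss ss ss ss ss ss ss ss ss ss ss ss ss ss ss sx, which concatenate to the answer.

sssssssssssssssssssssssssssssssx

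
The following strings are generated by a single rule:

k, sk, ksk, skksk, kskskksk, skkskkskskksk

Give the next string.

This is a Fibonacci-style word recurrence s(k) = s(k−2)·s(k−1): e.g. k·sk = ksk.
The next term joins kskskksk and skkskkskskksk.

kskskkskskkskkskskksk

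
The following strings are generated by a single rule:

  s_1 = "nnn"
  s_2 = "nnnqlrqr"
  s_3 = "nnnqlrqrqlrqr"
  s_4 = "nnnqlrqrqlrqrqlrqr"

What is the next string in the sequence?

Every step adds qlrqr to the end: s(k+1) = s(k)·qlrqr.
Applying this once more to nnnqlrqrqlrqrqlrqr:

nnnqlrqrqlrqrqlrqrqlrqr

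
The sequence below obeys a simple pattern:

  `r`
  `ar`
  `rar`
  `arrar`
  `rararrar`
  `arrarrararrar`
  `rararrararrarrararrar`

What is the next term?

Each term (from the third on) is the two preceding terms concatenated in order: term 3 = r·ar = rar.
The next term joins arrarrararrar and rararrararrarrararrar.

arrarrararrarrararrararrarrararrar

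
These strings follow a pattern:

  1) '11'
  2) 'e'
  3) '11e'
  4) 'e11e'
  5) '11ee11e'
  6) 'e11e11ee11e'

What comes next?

11ee11ee11e11ee11e

This is a Fibonacci-style word recurrence s(k) = s(k−2)·s(k−1): e.g. 11·e = 11e.
So term 7 is 11ee11e·e11e11ee11e.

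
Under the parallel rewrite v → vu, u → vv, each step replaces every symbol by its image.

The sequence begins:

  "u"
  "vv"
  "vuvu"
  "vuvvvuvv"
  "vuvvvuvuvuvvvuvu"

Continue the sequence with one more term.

vuvvvuvuvuvvvuvvvuvvvuvuvuvvvuvv

Replace each of the 16 characters of vuvvvuvuvuvvvuvu in place — vu vv vu vu vu vv vu vv vu vv vu vu vu vv vu vv — and concatenate.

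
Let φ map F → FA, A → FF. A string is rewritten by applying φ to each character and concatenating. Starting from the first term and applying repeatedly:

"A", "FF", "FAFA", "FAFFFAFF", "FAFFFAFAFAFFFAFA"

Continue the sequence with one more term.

FAFFFAFAFAFFFAFFFAFFFAFAFAFFFAFF

Replace each of the 16 characters of FAFFFAFAFAFFFAFA in place — FA FF FA FA FA FF FA FF FA FF FA FA FA FF FA FF — and concatenate.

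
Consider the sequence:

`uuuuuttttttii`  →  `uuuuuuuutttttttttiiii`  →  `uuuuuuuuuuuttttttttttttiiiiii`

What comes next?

uuuuuuuuuuuuuutttttttttttttttiiiiiiii

Term n consists of 3n+2 u's, followed by 3n+3 t's, followed by 2n i's (n = 1, 2, …).
At n = 4 the blocks have lengths 14, 15, 8.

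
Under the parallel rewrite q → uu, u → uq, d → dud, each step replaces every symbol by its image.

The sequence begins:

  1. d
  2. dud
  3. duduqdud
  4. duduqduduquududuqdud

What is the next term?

Rewriting the 20 symbols of duduqduduquududuqdud one by one yields dud uq dud uq uu dud uq dud uq uu uq uq dud uq dud uq uu dud uq dud; concatenated:

duduqduduquududuqduduquuuquqduduqduduquududuqdud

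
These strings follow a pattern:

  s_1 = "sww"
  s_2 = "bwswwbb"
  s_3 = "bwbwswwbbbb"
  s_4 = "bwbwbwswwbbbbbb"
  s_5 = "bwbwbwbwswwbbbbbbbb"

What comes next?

Every step adds bw to the front and bb to the end of the previous string.
So the next term is bw·bwbwbwbwswwbbbbbbbb·bb.

bwbwbwbwbwswwbbbbbbbbbb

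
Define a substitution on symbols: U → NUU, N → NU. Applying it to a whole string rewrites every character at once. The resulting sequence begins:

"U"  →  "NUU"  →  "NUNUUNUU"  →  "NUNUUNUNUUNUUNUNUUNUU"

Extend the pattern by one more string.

Rewriting the 21 symbols of NUNUUNUNUUNUUNUNUUNUU one by one yields NU NUU NU NUU NUU NU NUU NU NUU NUU NU NUU NUU NU NUU NU NUU NUU NU NUU NUU; concatenated:

NUNUUNUNUUNUUNUNUUNUNUUNUUNUNUUNUUNUNUUNUNUUNUUNUNUUNUU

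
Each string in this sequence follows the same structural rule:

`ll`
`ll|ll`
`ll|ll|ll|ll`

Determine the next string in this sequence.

ll|ll|ll|ll|ll|ll|ll|ll

Every step duplicates the string with '|' between the halves.
So the next term is two copies of ll|ll|ll|ll with '|' between the halves.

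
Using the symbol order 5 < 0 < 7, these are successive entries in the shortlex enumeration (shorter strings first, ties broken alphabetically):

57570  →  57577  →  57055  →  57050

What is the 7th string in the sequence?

57000

Continuing the enumeration 3 steps past 57050: 57050 → 57057 → 57005 → (answer).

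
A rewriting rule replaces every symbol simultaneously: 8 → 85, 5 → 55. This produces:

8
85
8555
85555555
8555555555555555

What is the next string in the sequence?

Applying the rule to each of the 16 symbols of 8555555555555555 gives the pieces 85 55 55 55 55 55 55 55 55 55 55 55 55 55 55 55, which concatenate to the answer.

85555555555555555555555555555555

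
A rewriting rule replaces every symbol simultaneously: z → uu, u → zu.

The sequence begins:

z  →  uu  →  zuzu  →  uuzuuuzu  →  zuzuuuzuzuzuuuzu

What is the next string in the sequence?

Applying the rule to each of the 16 symbols of zuzuuuzuzuzuuuzu gives the pieces uu zu uu zu zu zu uu zu uu zu uu zu zu zu uu zu, which concatenate to the answer.

uuzuuuzuzuzuuuzuuuzuuuzuzuzuuuzu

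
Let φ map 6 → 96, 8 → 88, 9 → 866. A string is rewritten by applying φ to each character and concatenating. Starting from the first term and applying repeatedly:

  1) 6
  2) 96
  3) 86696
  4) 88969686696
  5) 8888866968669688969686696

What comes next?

8888888888969686696889696866968888866968669688969686696

Applying the rule to each of the 25 symbols of 8888866968669688969686696 gives the pieces 88 88 88 88 88 96 96 866 96 88 96 96 866 96 88 88 866 96 866 96 88 96 96 866 96, which concatenate to the answer.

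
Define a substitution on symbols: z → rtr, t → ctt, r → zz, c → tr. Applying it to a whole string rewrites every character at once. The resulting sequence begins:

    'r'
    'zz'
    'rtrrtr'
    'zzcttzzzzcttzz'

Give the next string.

φ(zzcttzzzzcttzz) expands symbol-by-symbol to rtr rtr tr ctt ctt rtr rtr rtr rtr tr ctt ctt rtr rtr; joining the 14 pieces gives the next term.

rtrrtrtrcttcttrtrrtrrtrrtrtrcttcttrtrrtr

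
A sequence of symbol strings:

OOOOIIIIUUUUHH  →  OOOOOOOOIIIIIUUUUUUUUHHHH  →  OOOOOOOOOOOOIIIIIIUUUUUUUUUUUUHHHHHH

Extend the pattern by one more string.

OOOOOOOOOOOOOOOOIIIIIIIUUUUUUUUUUUUUUUUHHHHHHHH

Term n consists of 4n O's, followed by n+3 I's, followed by 4n U's, followed by 2n H's (n = 1, 2, …).
For the next term, n = 4, so the run lengths are 16, 7, 16, 8.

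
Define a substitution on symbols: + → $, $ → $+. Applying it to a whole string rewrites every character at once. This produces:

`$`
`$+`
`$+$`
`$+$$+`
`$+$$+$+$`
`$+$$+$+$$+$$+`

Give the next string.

$+$$+$+$$+$$+$+$$+$+$

Applying the rule to each of the 13 symbols of $+$$+$+$$+$$+ gives the pieces $+ $ $+ $+ $ $+ $ $+ $+ $ $+ $+ $, which concatenate to the answer.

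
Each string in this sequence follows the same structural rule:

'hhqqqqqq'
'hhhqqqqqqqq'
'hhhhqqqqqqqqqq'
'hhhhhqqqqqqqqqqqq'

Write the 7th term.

The n-th term is n-1 h's then 2n q's, where the shown terms are n = 3, 4, 5, 6.
At n = 9 the blocks have lengths 8, 18.

hhhhhhhhqqqqqqqqqqqqqqqqqq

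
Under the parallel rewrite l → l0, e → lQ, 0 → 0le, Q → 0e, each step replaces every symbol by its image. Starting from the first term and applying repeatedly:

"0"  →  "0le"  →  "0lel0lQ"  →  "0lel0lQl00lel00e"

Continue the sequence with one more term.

Rewriting the 16 symbols of 0lel0lQl00lel00e one by one yields 0le l0 lQ l0 0le l0 0e l0 0le 0le l0 lQ l0 0le 0le lQ; concatenated:

0lel0lQl00lel00el00le0lel0lQl00le0lelQ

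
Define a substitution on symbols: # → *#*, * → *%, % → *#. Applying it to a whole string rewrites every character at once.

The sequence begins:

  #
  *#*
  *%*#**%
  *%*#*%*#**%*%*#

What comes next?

*%*#*%*#**%*#*%*#**%*%*#*%*#*%*#*

Applying the rule to each of the 15 symbols of *%*#*%*#**%*%*# gives the pieces *% *# *% *#* *% *# *% *#* *% *% *# *% *# *% *#*, which concatenate to the answer.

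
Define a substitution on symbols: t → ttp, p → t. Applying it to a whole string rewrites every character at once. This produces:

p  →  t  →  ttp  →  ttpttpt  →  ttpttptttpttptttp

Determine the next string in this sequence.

ttpttptttpttptttpttpttptttpttptttpttpttpt

Applying the rule to each of the 17 symbols of ttpttptttpttptttp gives the pieces ttp ttp t ttp ttp t ttp ttp ttp t ttp ttp t ttp ttp ttp t, which concatenate to the answer.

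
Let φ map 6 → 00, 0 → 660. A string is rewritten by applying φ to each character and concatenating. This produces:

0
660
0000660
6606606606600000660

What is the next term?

Rewriting the 19 symbols of 6606606606600000660 one by one yields 00 00 660 00 00 660 00 00 660 00 00 660 660 660 660 660 00 00 660; concatenated:

00006600000660000066000006606606606606600000660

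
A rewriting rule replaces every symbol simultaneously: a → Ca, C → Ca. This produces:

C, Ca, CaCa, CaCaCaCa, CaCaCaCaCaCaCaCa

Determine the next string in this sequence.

CaCaCaCaCaCaCaCaCaCaCaCaCaCaCaCa

Replace each of the 16 characters of CaCaCaCaCaCaCaCa in place — Ca Ca Ca Ca Ca Ca Ca Ca Ca Ca Ca Ca Ca Ca Ca Ca — and concatenate.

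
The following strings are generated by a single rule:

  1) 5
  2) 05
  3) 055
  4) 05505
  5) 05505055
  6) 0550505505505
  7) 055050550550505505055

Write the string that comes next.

0550505505505055050550550505505505

This is a Fibonacci-style word recurrence s(k) = s(k−1)·s(k−2): e.g. 05·5 = 055.
The next term joins 055050550550505505055 and 0550505505505.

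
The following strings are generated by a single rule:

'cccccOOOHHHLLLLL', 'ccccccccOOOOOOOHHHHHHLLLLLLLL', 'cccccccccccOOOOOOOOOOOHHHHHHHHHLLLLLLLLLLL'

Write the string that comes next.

Term n consists of 3n+2 c's, followed by 4n-1 O's, followed by 3n H's, followed by 3n+2 L's (n = 1, 2, …).
Setting n = 4 gives 14, 15, 12, 14 characters in each block.

ccccccccccccccOOOOOOOOOOOOOOOHHHHHHHHHHHHLLLLLLLLLLLLLL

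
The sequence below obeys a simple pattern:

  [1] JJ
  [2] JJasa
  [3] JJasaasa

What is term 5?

JJasaasaasaasa

Each term is the previous one with asa appended.
From JJasaasa, 2 further steps: JJasaasa → JJasaasaasa → (answer).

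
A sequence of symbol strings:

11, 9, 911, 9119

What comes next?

9119911

Each term (from the third on) is the previous term followed by the one before it: term 3 = 9·11 = 911.
So term 5 is 9119·911.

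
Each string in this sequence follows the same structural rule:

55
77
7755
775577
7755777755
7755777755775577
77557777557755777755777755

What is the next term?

775577775577557777557777557755777755775577

This is a Fibonacci-style word recurrence s(k) = s(k−1)·s(k−2): e.g. 77·55 = 7755.
Continuing: 77557777557755777755777755 · 7755777755775577 gives term 8.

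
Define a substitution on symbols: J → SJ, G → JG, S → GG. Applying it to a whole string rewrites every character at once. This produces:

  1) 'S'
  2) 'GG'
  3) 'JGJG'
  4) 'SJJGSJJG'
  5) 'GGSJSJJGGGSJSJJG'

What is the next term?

JGJGGGSJGGSJSJJGJGJGGGSJGGSJSJJG

Applying the rule to each of the 16 symbols of GGSJSJJGGGSJSJJG gives the pieces JG JG GG SJ GG SJ SJ JG JG JG GG SJ GG SJ SJ JG, which concatenate to the answer.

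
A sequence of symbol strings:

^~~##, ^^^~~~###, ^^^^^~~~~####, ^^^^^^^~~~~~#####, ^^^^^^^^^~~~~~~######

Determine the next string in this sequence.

^^^^^^^^^^^~~~~~~~#######

The n-th term is 2n-1 ^'s then n+1 ~'s then n+1 #'s (n = 1, 2, …).
For the next term, n = 6, so the run lengths are 11, 7, 7.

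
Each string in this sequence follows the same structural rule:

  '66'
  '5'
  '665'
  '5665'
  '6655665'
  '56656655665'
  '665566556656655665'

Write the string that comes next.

56656655665665566556656655665

Each term (from the third on) is the two preceding terms concatenated in order: term 3 = 66·5 = 665.
The next term joins 56656655665 and 665566556656655665.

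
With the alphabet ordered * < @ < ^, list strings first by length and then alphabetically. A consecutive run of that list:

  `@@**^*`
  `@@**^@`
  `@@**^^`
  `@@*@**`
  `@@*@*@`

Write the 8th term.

Stepping forward 3 times from @@*@*@: @@*@*@ → @@*@*^ → @@*@@*, then the target.

@@*@@@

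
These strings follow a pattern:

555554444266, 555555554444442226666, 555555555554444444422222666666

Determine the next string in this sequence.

Each string has the form 5^{3n+2} 4^{2n+2} 2^{2n-1} 6^{2n} (n = 1, 2, …).
For the next term, n = 4, so the run lengths are 14, 10, 7, 8.

555555555555554444444444222222266666666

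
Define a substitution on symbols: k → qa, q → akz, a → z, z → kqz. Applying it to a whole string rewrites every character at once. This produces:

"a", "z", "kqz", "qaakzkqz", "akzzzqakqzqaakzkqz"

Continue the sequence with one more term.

φ(akzzzqakqzqaakzkqz) expands symbol-by-symbol to z qa kqz kqz kqz akz z qa akz kqz akz z z qa kqz qa akz kqz; joining the 18 pieces gives the next term.

zqakqzkqzkqzakzzqaakzkqzakzzzqakqzqaakzkqz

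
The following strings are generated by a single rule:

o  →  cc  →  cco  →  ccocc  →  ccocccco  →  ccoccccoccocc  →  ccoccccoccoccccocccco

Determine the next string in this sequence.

ccoccccoccoccccoccccoccoccccoccocc

From term 3 onward, concatenate the last term with the second-to-last: cc·o = cco, cco·cc = ccocc, …
Continuing: ccoccccoccoccccocccco · ccoccccoccocc gives term 8.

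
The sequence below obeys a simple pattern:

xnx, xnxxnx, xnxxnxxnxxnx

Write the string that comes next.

xnxxnxxnxxnxxnxxnxxnxxnx

Each string is two copies of the previous one concatenated.
One more doubling of xnxxnxxnxxnx gives the answer.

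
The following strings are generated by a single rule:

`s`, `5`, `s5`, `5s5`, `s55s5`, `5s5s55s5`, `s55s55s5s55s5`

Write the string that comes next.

5s5s55s5s55s55s5s55s5

This is a Fibonacci-style word recurrence s(k) = s(k−2)·s(k−1): e.g. s·5 = s5.
The next term joins 5s5s55s5 and s55s55s5s55s5.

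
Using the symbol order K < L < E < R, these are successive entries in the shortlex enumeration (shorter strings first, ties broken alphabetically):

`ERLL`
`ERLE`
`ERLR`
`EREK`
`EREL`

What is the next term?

Find the rightmost character of EREL below R, bump it to the next letter, and reset everything to its right to K.

EREE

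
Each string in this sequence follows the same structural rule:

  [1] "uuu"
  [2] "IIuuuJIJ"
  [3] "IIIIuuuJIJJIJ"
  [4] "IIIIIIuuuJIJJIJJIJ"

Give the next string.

Every step adds II to the front and JIJ to the end of the previous string.
So the next term is II·IIIIIIuuuJIJJIJJIJ·JIJ.

IIIIIIIIuuuJIJJIJJIJJIJ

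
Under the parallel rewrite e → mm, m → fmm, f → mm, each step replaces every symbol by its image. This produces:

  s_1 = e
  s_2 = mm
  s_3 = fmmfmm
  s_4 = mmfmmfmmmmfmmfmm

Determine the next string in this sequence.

fmmfmmmmfmmfmmmmfmmfmmfmmfmmmmfmmfmmmmfmmfmm

φ(mmfmmfmmmmfmmfmm) expands symbol-by-symbol to fmm fmm mm fmm fmm mm fmm fmm fmm fmm mm fmm fmm mm fmm fmm; joining the 16 pieces gives the next term.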